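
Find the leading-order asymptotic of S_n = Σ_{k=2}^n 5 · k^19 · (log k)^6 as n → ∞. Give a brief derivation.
S_n ~ n^20 · (log n)^6 / 4

By integral comparison, S_n = ∫_1^n 5 · x^19 · (log x)^6 dx + O(n^19 · (log n)^6). For the integral, the leading term of ∫_1^n x^19 (log x)^6 dx is n^20/20 · (log n)^6 (by repeated integration by parts; each step lowers the log-exponent and produces a relatively O(1/log n) correction). Hence S_n ~ n^20 · (log n)^6 / 4.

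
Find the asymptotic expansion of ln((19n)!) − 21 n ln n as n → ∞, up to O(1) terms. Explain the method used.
ln((19n)!) − 21 n ln n = −2 n ln n + 19(ln 19 − 1) n + (1/2) ln(2π·19n) + O(1/n)

Stirling: ln((19n)!) = 19n ln(19n) − 19n + (1/2) ln(2π·19n) + O(1/n).
Expand 19n ln(19n) = 19n (ln n + ln 19) = 19n ln n + 19n ln 19.
Subtract 21n ln n: leading term is (19 − 21) n ln n = −2 n ln n. The next term is 19n ln 19 − 19n = 19(ln 19 − 1) n. Then the (1/2) ln(2π·19n) correction.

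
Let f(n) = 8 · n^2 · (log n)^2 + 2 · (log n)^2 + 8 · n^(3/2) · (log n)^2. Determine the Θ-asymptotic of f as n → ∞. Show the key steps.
f(n) ∈ Θ(n^2 · (log n)^2)

Compare the terms by growth order. For large n, n^a · (log n)^b dominates n^a' · (log n)^b' iff a > a', or (a = a' and b > b'). Ranking the 3 terms shows the dominant one is 8 · n^2 · (log n)^2. Hence f(n) ∈ Θ(n^2 · (log n)^2).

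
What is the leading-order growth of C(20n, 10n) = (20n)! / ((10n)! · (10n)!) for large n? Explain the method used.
C(20n, 10n) ~ (4)^(10n) · sqrt(1/(π·10n))

Write N = 10n. Apply Stirling to each factorial:
  (2N)! ~ sqrt(2π·2N) · (2N/e)^(2N),
  N! ~ sqrt(2π N) · (N/e)^N,
  (1N)! ~ sqrt(2π·1N) · (1N/e)^(1N).
The exponential factors combine to (2N)^(2N) / (N^N · (1N)^(1N)) = 2^(2N)/1^(1N) = (2^2/1^1)^N = (4)^N.
The square-root prefactors combine to sqrt(2π·2N) / (sqrt(2π N)·sqrt(2π·1N)) = sqrt(2 / (2π·1·N)) = sqrt(1/(π·10n)).
Substituting N = 10n: C(20n, 10n) ~ (4)^(10n) · sqrt(1/(π·10n)).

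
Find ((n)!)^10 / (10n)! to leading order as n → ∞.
((n)!)^10/(10n)! ~ ((2π·n)^(9/2) / sqrt(10)) · 10^(−10·n)  →  0

Write N = n. Stirling: N! ~ sqrt(2π N)(N/e)^N and (10N)! ~ sqrt(2π·10N)·(10N/e)^(10N).
  (N!)^10/(10N)! ~ (2π N)^(10/2) (N/e)^(10N) / [sqrt(2π·10N) (10N/e)^(10N)]
     = (2π N)^(10/2) / sqrt(2π·10N) · (N/(10N))^(10N)
     = (2π N)^((10−1)/2) / sqrt(10) · 10^(−10N).
Since 10^10 > 1, the factor 10^(−10N) decays exponentially, so the ratio → 0. Substituting N = n gives the stated form.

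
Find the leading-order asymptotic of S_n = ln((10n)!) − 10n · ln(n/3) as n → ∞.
S_n ~ 10n · (ln 30 − 1) + O(ln n)

Stirling: ln((10n)!) = 10n ln(10n) − 10n + O(ln n).
  S_n = 10n ln(10n) − 10n − 10n ln(n/3) + O(ln n)
      = 10n ln(10n) − 10n ln n + 10n ln 3 − 10n + O(ln n)
      = 10n ln 10 + 10n ln 3 − 10n + O(ln n)
      = 10n (ln 30 − 1) + O(ln n).
Numerically ln(30) − 1 ≈ 2.4012.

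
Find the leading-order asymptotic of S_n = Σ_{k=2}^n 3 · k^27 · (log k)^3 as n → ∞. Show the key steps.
S_n ~ 3 · n^28 · (log n)^3 / 28

By integral comparison, S_n = ∫_1^n 3 · x^27 · (log x)^3 dx + O(n^27 · (log n)^3). For the integral, the leading term of ∫_1^n x^27 (log x)^3 dx is n^28/28 · (log n)^3 (by repeated integration by parts; each step lowers the log-exponent and produces a relatively O(1/log n) correction). Hence S_n ~ 3 · n^28 · (log n)^3 / 28.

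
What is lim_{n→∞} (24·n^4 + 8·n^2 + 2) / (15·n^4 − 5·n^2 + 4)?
lim = 24/15 = 8/5

For large n the leading n^4 terms dominate both numerator and denominator. Dividing top and bottom by n^4, every other term tends to 0, leaving 24/15 = 8/5.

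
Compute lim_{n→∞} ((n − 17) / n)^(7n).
lim = e^(−119)

Rewrite as (1 − 17/n)^(7n). By the standard limit (1 + x/n)^n → e^x, we have (1 − 17/n)^n → e^(−17), and raising to the 7th power gives e^(−119).
More precisely, ln[(1 − 17/n)^(7n)] = 7n · ln(1 − 17/n) = 7n · (-17/n + O(1/n^2)) = -119 + O(1/n) → -119.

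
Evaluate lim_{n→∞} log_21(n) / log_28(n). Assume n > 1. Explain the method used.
lim = ln(28) / ln(21) = log_21(28)

Change of base: log_21(n) = ln n / ln 21 and log_28(n) = ln n / ln 28. The ratio is (ln n / ln 21) · (ln 28 / ln n) = ln 28 / ln 21, a constant independent of n. So the limit is ln 28 / ln 21 = log_21(28).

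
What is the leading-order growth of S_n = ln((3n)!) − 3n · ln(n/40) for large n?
S_n ~ 3n · (ln 120 − 1) + O(ln n)

Stirling: ln((3n)!) = 3n ln(3n) − 3n + O(ln n).
  S_n = 3n ln(3n) − 3n − 3n ln(n/40) + O(ln n)
      = 3n ln(3n) − 3n ln n + 3n ln 40 − 3n + O(ln n)
      = 3n ln 3 + 3n ln 40 − 3n + O(ln n)
      = 3n (ln 120 − 1) + O(ln n).
Numerically ln(120) − 1 ≈ 3.7875.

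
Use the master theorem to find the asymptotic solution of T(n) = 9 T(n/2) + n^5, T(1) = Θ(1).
T(n) = Θ(n^5)

log_2 9 ≈ 3.170. f(n) = n^5 dominates n^(log_2 9) since 5 > 3.170, and the regularity condition a·f(n/b) = 9·(n/2)^5 = (9/32)·n^5 ≤ c·f(n) holds with c = 9/32 ≈ 0.281 < 1. So this is Case 3: T(n) = Θ(f(n)) = Θ(n^5).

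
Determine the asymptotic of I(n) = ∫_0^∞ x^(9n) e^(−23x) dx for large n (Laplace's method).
I(n) ~ (sqrt(2π·9n) / 23) · (9n/(23e))^(9n)

Write the integrand as exp(9n ln x − 23x) and set f(x) = 9n ln x − 23x. Then f'(x) = 9n/x − 23 = 0 at x* = 9n/23, and f''(x*) = −9n/x*^2 = −23^2/(9n). Laplace's method (interior maximum) gives
  I(n) ~ e^(f(x*)) · sqrt(2π / |f''(x*)|)
        = exp(9n ln(9n/23) − 9n) · sqrt(2π · 9n / 23^2)
        = (9n/23)^(9n) e^(−9n) · sqrt(2π·9n) / 23
        = (sqrt(2π·9n) / 23) · (9n/(23e))^(9n).
This matches Γ(9n+1)/23^(9n+1) with Stirling applied to Γ.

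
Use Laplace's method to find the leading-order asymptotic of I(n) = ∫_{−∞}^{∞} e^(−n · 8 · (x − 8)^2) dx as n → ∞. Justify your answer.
I(n) = sqrt(π/(8n))

Here φ(x) = 8 · (x − 8)^2 has its unique minimum at x* = 8 with φ(x*) = 0 and φ''(x*) = 16. Laplace's method gives
  I(n) ~ e^(−n φ(x*)) · sqrt(2π / (n · φ''(x*))) = sqrt(2π / (16n)) = sqrt(π/(8n)).
This is exact: substituting u = (x − 8)·sqrt(8n) gives I(n) = (1/sqrt(8n)) ∫_{−∞}^{∞} e^(−u^2) du = sqrt(π/(8n)).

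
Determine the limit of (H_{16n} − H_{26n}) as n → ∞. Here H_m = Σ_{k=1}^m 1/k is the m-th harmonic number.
lim = ln(16/26) = ln(8/13)

Euler-Maclaurin gives H_m = ln m + γ + 1/(2m) + O(1/m^2). The γ and O(1/m) terms cancel in the difference:
  H_{16n} − H_{26n} = ln(16n) − ln(26n) + O(1/n) = ln(16/26) + O(1/n).
Hence the limit is ln(16/26) = ln(8/13).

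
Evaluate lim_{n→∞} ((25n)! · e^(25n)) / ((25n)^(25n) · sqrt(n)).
lim = sqrt(2π·25)

Stirling: (25n)! ~ sqrt(2π·25n) · (25n/e)^(25n). Hence
  (25n)! · e^(25n) / (25n)^(25n) ~ sqrt(2π·25n).
Dividing by sqrt(n): sqrt(2π·25n) / sqrt(n) = sqrt(2π·25) · n^((1−1)/2), so the limit is sqrt(2π·25).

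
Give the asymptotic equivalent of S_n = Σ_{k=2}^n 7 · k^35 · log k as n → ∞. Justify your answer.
S_n ~ 7 · n^36 log n / 36 − 7 · n^36 / 1296

By integral comparison, S_n = ∫_1^n 7 · x^35 · log x dx + O(n^35 · log n). For the integral, ∫ x^35 log x dx = n^36 log n / 36 − n^36/1296 (integration by parts). Hence S_n ~ 7 · n^36 log n / 36 − 7 · n^36 / 1296.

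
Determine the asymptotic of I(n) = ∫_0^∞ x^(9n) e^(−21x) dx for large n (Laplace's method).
I(n) ~ (sqrt(2π·9n) / 21) · (9n/(21e))^(9n)

Write the integrand as exp(9n ln x − 21x) and set f(x) = 9n ln x − 21x. Then f'(x) = 9n/x − 21 = 0 at x* = 9n/21, and f''(x*) = −9n/x*^2 = −21^2/(9n). Laplace's method (interior maximum) gives
  I(n) ~ e^(f(x*)) · sqrt(2π / |f''(x*)|)
        = exp(9n ln(9n/21) − 9n) · sqrt(2π · 9n / 21^2)
        = (9n/21)^(9n) e^(−9n) · sqrt(2π·9n) / 21
        = (sqrt(2π·9n) / 21) · (9n/(21e))^(9n).
This matches Γ(9n+1)/21^(9n+1) with Stirling applied to Γ.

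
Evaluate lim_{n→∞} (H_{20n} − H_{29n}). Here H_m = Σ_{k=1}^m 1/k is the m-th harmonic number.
lim = ln(20/29)

Euler-Maclaurin gives H_m = ln m + γ + 1/(2m) + O(1/m^2). The γ and O(1/m) terms cancel in the difference:
  H_{20n} − H_{29n} = ln(20n) − ln(29n) + O(1/n) = ln(20/29) + O(1/n).
Hence the limit is ln(20/29).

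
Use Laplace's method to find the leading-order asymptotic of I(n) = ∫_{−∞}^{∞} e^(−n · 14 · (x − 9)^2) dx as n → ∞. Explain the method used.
I(n) = sqrt(π/(14n))

Here φ(x) = 14 · (x − 9)^2 has its unique minimum at x* = 9 with φ(x*) = 0 and φ''(x*) = 28. Laplace's method gives
  I(n) ~ e^(−n φ(x*)) · sqrt(2π / (n · φ''(x*))) = sqrt(2π / (28n)) = sqrt(π/(14n)).
This is exact: substituting u = (x − 9)·sqrt(14n) gives I(n) = (1/sqrt(14n)) ∫_{−∞}^{∞} e^(−u^2) du = sqrt(π/(14n)).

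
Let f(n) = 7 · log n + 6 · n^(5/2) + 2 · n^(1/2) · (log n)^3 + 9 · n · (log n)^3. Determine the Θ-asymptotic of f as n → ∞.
f(n) ∈ Θ(n^(5/2))

Compare the terms by growth order. For large n, n^a · (log n)^b dominates n^a' · (log n)^b' iff a > a', or (a = a' and b > b'). Ranking the 4 terms shows the dominant one is 6 · n^(5/2). Hence f(n) ∈ Θ(n^(5/2)).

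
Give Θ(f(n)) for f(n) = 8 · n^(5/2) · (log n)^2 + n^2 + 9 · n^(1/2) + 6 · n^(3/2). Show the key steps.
f(n) ∈ Θ(n^(5/2) · (log n)^2)

Compare the terms by growth order. For large n, n^a · (log n)^b dominates n^a' · (log n)^b' iff a > a', or (a = a' and b > b'). Ranking the 4 terms shows the dominant one is 8 · n^(5/2) · (log n)^2. Hence f(n) ∈ Θ(n^(5/2) · (log n)^2).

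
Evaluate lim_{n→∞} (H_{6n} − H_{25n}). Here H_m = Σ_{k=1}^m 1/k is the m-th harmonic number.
lim = ln(6/25)

Euler-Maclaurin gives H_m = ln m + γ + 1/(2m) + O(1/m^2). The γ and O(1/m) terms cancel in the difference:
  H_{6n} − H_{25n} = ln(6n) − ln(25n) + O(1/n) = ln(6/25) + O(1/n).
Hence the limit is ln(6/25).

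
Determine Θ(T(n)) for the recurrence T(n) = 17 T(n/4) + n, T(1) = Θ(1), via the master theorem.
T(n) = Θ(n^(log_4 17))

Master theorem: compare f(n) = n to n^(log_4 17) where log_4 17 ≈ 2.044. Since 1 < log_4 17, we have f(n) = O(n^(log_4 17 − ε)) for some ε > 0 — Case 1. Hence T(n) = Θ(n^(log_4 17)).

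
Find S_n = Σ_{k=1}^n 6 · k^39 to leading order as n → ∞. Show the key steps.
S_n ~ 3 · n^40 / 20

By integral comparison (Euler-Maclaurin), Σ_{k=1}^n 6 · k^39 = 6 · ∫_0^n x^39 dx + O(n^39) = 6 · n^40/40 = 3 · n^40 / 20 + O(n^39). (Equivalently, Faulhaber's formula gives the same leading term.)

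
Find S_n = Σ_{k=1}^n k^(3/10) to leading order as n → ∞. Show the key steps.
S_n ~ (10/13) · n^(13/10)

Integral comparison: Σ_{k=1}^n k^(3/10) = ∫_0^n x^(3/10) dx + O(n^(3/10)). The integral is n^(1 + 3/10) / (1 + 3/10) = n^((3+10)/10) / ((3+10)/10) = (10/13) · n^(13/10).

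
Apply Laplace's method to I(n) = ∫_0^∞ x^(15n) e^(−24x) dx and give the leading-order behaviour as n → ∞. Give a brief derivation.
I(n) ~ (sqrt(2π·15n) / 24) · (15n/(24e))^(15n)

Write the integrand as exp(15n ln x − 24x) and set f(x) = 15n ln x − 24x. Then f'(x) = 15n/x − 24 = 0 at x* = 15n/24, and f''(x*) = −15n/x*^2 = −24^2/(15n). Laplace's method (interior maximum) gives
  I(n) ~ e^(f(x*)) · sqrt(2π / |f''(x*)|)
        = exp(15n ln(15n/24) − 15n) · sqrt(2π · 15n / 24^2)
        = (15n/24)^(15n) e^(−15n) · sqrt(2π·15n) / 24
        = (sqrt(2π·15n) / 24) · (15n/(24e))^(15n).
This matches Γ(15n+1)/24^(15n+1) with Stirling applied to Γ.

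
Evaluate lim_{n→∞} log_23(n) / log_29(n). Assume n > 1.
lim = ln(29) / ln(23) = log_23(29)

Change of base: log_23(n) = ln n / ln 23 and log_29(n) = ln n / ln 29. The ratio is (ln n / ln 23) · (ln 29 / ln n) = ln 29 / ln 23, a constant independent of n. So the limit is ln 29 / ln 23 = log_23(29).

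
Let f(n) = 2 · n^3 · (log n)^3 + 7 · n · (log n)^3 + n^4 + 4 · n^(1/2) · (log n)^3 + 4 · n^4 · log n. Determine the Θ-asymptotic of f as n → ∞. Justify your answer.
f(n) ∈ Θ(n^4 · log n)

Compare the terms by growth order. For large n, n^a · (log n)^b dominates n^a' · (log n)^b' iff a > a', or (a = a' and b > b'). Ranking the 5 terms shows the dominant one is 4 · n^4 · log n. Hence f(n) ∈ Θ(n^4 · log n).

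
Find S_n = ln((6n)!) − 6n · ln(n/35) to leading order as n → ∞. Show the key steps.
S_n ~ 6n · (ln 210 − 1) + O(ln n)

Stirling: ln((6n)!) = 6n ln(6n) − 6n + O(ln n).
  S_n = 6n ln(6n) − 6n − 6n ln(n/35) + O(ln n)
      = 6n ln(6n) − 6n ln n + 6n ln 35 − 6n + O(ln n)
      = 6n ln 6 + 6n ln 35 − 6n + O(ln n)
      = 6n (ln 210 − 1) + O(ln n).
Numerically ln(210) − 1 ≈ 4.3471.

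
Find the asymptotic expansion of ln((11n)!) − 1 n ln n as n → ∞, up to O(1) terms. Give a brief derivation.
ln((11n)!) − 1 n ln n = 10 n ln n + 11(ln 11 − 1) n + (1/2) ln(2π·11n) + O(1/n)

Stirling: ln((11n)!) = 11n ln(11n) − 11n + (1/2) ln(2π·11n) + O(1/n).
Expand 11n ln(11n) = 11n (ln n + ln 11) = 11n ln n + 11n ln 11.
Subtract 1n ln n: leading term is (11 − 1) n ln n = 10 n ln n. The next term is 11n ln 11 − 11n = 11(ln 11 − 1) n. Then the (1/2) ln(2π·11n) correction.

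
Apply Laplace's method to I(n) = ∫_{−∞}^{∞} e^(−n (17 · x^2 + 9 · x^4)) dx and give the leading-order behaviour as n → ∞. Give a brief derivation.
I(n) ~ sqrt(π/(17n))

φ(x) = 17 · x^2 + 9 · x^4 has its unique global minimum at x* = 0 (since φ'(x) = 34x + 36x^3 = 0 only at x = 0 for real x with both coefficients positive, and φ → ∞ as |x| → ∞). At x* = 0, φ(0) = 0 and φ''(0) = 34. Laplace's method then gives
  I(n) ~ sqrt(2π / (n · φ''(0))) · e^(−n φ(0)) = sqrt(2π / (34n)) = sqrt(π/(17n)).
The 9 · x^4 term contributes only at subleading order (an O(1/n) relative correction).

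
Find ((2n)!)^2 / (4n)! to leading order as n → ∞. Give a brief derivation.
((2n)!)^2/(4n)! ~ ((2π·2n)^(1/2) / sqrt(2)) · 2^(−2·2n)  →  0

Write N = 2n. Stirling: N! ~ sqrt(2π N)(N/e)^N and (2N)! ~ sqrt(2π·2N)·(2N/e)^(2N).
  (N!)^2/(2N)! ~ (2π N)^(2/2) (N/e)^(2N) / [sqrt(2π·2N) (2N/e)^(2N)]
     = (2π N)^(2/2) / sqrt(2π·2N) · (N/(2N))^(2N)
     = (2π N)^((2−1)/2) / sqrt(2) · 2^(−2N).
Since 2^2 > 1, the factor 2^(−2N) decays exponentially, so the ratio → 0. Substituting N = 2n gives the stated form.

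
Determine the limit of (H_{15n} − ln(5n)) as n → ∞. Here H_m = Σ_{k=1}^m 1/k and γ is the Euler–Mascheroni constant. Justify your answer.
lim = ln 3 + γ

By Euler-Maclaurin, H_m = ln m + γ + O(1/m). So
  H_{15n} − ln(5n) = ln(15n) + γ − ln(5n) + O(1/n)
                       = ln(15/5) + γ + O(1/n).
Hence the limit is ln(15/5) + γ (= ln 3).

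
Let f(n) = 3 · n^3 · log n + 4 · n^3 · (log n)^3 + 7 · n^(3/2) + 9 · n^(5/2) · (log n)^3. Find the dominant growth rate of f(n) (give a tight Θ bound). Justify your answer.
f(n) ∈ Θ(n^3 · (log n)^3)

Compare the terms by growth order. For large n, n^a · (log n)^b dominates n^a' · (log n)^b' iff a > a', or (a = a' and b > b'). Ranking the 4 terms shows the dominant one is 4 · n^3 · (log n)^3. Hence f(n) ∈ Θ(n^3 · (log n)^3).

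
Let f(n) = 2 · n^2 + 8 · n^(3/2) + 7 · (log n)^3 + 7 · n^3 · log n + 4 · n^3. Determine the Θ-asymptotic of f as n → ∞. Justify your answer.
f(n) ∈ Θ(n^3 · log n)

Compare the terms by growth order. For large n, n^a · (log n)^b dominates n^a' · (log n)^b' iff a > a', or (a = a' and b > b'). Ranking the 5 terms shows the dominant one is 7 · n^3 · log n. Hence f(n) ∈ Θ(n^3 · log n).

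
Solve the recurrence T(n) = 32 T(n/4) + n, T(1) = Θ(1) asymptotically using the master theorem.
T(n) = Θ(n^(log_4 32))

Master theorem: compare f(n) = n to n^(log_4 32) where log_4 32 ≈ 2.500. Since 1 < log_4 32, we have f(n) = O(n^(log_4 32 − ε)) for some ε > 0 — Case 1. Hence T(n) = Θ(n^(log_4 32)).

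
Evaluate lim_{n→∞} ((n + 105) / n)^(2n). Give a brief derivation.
lim = e^210

Rewrite as (1 + 105/n)^(2n). By the standard limit (1 + x/n)^n → e^x, we have (1 + 105/n)^n → e^105, and raising to the 2nd power gives e^210.
More precisely, ln[(1 + 105/n)^(2n)] = 2n · ln(1 + 105/n) = 2n · (105/n + O(1/n^2)) = 210 + O(1/n) → 210.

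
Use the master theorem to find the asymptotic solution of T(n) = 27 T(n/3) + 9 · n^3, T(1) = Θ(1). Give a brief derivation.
T(n) = Θ(n^3 log n)

log_3 27 = 3, and f(n) = 9 · n^3 = Θ(n^(log_3 27)). This is Case 2 of the master theorem: T(n) = Θ(f(n) · log n) = Θ(n^3 log n).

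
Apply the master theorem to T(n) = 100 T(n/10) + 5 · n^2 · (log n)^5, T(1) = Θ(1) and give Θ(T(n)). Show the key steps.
T(n) = Θ(n^2 · (log n)^6)

Here log_10 100 = 2 and f(n) = 5 · n^2 · (log n)^5 = Θ(n^(log_10 100) · (log n)^5). This is the extended Case 2 of the master theorem (f matches the critical exponent up to log factors), giving T(n) = Θ(n^(log_10 100) · (log n)^(5+1)) = Θ(n^2 · (log n)^6).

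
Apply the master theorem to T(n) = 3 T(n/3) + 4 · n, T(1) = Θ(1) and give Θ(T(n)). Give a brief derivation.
T(n) = Θ(n log n)

log_3 3 = 1, and f(n) = 4 · n = Θ(n^(log_3 3)). This is Case 2 of the master theorem: T(n) = Θ(f(n) · log n) = Θ(n log n).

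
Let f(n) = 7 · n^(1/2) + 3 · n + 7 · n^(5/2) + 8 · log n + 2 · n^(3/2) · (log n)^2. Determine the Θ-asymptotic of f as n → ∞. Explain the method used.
f(n) ∈ Θ(n^(5/2))

Compare the terms by growth order. For large n, n^a · (log n)^b dominates n^a' · (log n)^b' iff a > a', or (a = a' and b > b'). Ranking the 5 terms shows the dominant one is 7 · n^(5/2). Hence f(n) ∈ Θ(n^(5/2)).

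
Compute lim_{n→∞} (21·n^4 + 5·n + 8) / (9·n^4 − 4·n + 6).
lim = 21/9 = 7/3

For large n the leading n^4 terms dominate both numerator and denominator. Dividing top and bottom by n^4, every other term tends to 0, leaving 21/9 = 7/3.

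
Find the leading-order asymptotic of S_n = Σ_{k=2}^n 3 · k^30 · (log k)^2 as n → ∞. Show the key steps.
S_n ~ 3 · n^31 · (log n)^2 / 31

By integral comparison, S_n = ∫_1^n 3 · x^30 · (log x)^2 dx + O(n^30 · (log n)^2). For the integral, the leading term of ∫_1^n x^30 (log x)^2 dx is n^31/31 · (log n)^2 (by repeated integration by parts; each step lowers the log-exponent and produces a relatively O(1/log n) correction). Hence S_n ~ 3 · n^31 · (log n)^2 / 31.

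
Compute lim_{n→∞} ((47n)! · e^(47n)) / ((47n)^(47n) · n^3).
lim = 0

Stirling: (47n)! ~ sqrt(2π·47n) · (47n/e)^(47n). Hence
  (47n)! · e^(47n) / (47n)^(47n) ~ sqrt(2π·47n).
Dividing by n^3: sqrt(2π·47n) / n^3 = sqrt(2π·47) · n^((1−6)/2), so the expression behaves like sqrt(2π·47) · n^((1−6)/2) → 0.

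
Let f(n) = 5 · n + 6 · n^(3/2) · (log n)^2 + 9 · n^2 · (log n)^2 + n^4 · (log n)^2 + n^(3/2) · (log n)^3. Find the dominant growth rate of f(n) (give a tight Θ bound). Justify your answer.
f(n) ∈ Θ(n^4 · (log n)^2)

Compare the terms by growth order. For large n, n^a · (log n)^b dominates n^a' · (log n)^b' iff a > a', or (a = a' and b > b'). Ranking the 5 terms shows the dominant one is n^4 · (log n)^2. Hence f(n) ∈ Θ(n^4 · (log n)^2).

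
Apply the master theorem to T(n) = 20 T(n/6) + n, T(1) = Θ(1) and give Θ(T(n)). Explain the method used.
T(n) = Θ(n^(log_6 20))

Master theorem: compare f(n) = n to n^(log_6 20) where log_6 20 ≈ 1.672. Since 1 < log_6 20, we have f(n) = O(n^(log_6 20 − ε)) for some ε > 0 — Case 1. Hence T(n) = Θ(n^(log_6 20)).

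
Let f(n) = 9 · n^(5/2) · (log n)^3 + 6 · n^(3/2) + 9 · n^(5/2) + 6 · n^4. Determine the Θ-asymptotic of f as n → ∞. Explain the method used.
f(n) ∈ Θ(n^4)

Compare the terms by growth order. For large n, n^a · (log n)^b dominates n^a' · (log n)^b' iff a > a', or (a = a' and b > b'). Ranking the 4 terms shows the dominant one is 6 · n^4. Hence f(n) ∈ Θ(n^4).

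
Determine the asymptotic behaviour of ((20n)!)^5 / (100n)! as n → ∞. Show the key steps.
((20n)!)^5/(100n)! ~ ((2π·20n)^(4/2) / sqrt(5)) · 5^(−5·20n)  →  0

Write N = 20n. Stirling: N! ~ sqrt(2π N)(N/e)^N and (5N)! ~ sqrt(2π·5N)·(5N/e)^(5N).
  (N!)^5/(5N)! ~ (2π N)^(5/2) (N/e)^(5N) / [sqrt(2π·5N) (5N/e)^(5N)]
     = (2π N)^(5/2) / sqrt(2π·5N) · (N/(5N))^(5N)
     = (2π N)^((5−1)/2) / sqrt(5) · 5^(−5N).
Since 5^5 > 1, the factor 5^(−5N) decays exponentially, so the ratio → 0. Substituting N = 20n gives the stated form.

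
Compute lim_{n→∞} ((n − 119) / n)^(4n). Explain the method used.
lim = e^(−476)

Rewrite as (1 − 119/n)^(4n). By the standard limit (1 + x/n)^n → e^x, we have (1 − 119/n)^n → e^(−119), and raising to the 4th power gives e^(−476).
More precisely, ln[(1 − 119/n)^(4n)] = 4n · ln(1 − 119/n) = 4n · (-119/n + O(1/n^2)) = -476 + O(1/n) → -476.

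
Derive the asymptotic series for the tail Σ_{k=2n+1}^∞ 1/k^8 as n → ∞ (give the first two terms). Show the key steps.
Σ_{k>2n} 1/k^8 = 1/(7 · (2n)^7) − 1/(2 · (2n)^8) + O(1/(2n)^9)

Compare to the integral: ∫_{2n}^∞ x^(−8) dx = [−x^(−7)/7]_{2n}^∞ = 1/((8−1)·(2n)^7). The Euler-Maclaurin correction adds −f(2n)/2 = −1/(2·(2n)^8). Euler-Maclaurin then gives
  Σ_{k>2n} 1/k^8 = ∫_{2n}^∞ dx/x^8 − 1/(2·(2n)^8) + O(1/(2n)^9).
(Equivalently this is ζ(8) − Σ_{k≤2n} 1/k^8.)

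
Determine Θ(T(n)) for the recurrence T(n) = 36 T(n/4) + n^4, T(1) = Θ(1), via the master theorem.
T(n) = Θ(n^4)

log_4 36 ≈ 2.585. f(n) = n^4 dominates n^(log_4 36) since 4 > 2.585, and the regularity condition a·f(n/b) = 36·(n/4)^4 = (36/256)·n^4 ≤ c·f(n) holds with c = 36/256 ≈ 0.141 < 1. So this is Case 3: T(n) = Θ(f(n)) = Θ(n^4).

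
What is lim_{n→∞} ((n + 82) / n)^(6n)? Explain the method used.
lim = e^492

Rewrite as (1 + 82/n)^(6n). By the standard limit (1 + x/n)^n → e^x, we have (1 + 82/n)^n → e^82, and raising to the 6th power gives e^492.
More precisely, ln[(1 + 82/n)^(6n)] = 6n · ln(1 + 82/n) = 6n · (82/n + O(1/n^2)) = 492 + O(1/n) → 492.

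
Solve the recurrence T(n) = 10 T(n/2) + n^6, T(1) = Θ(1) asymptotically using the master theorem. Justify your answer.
T(n) = Θ(n^6)

log_2 10 ≈ 3.322. f(n) = n^6 dominates n^(log_2 10) since 6 > 3.322, and the regularity condition a·f(n/b) = 10·(n/2)^6 = (10/64)·n^6 ≤ c·f(n) holds with c = 10/64 ≈ 0.156 < 1. So this is Case 3: T(n) = Θ(f(n)) = Θ(n^6).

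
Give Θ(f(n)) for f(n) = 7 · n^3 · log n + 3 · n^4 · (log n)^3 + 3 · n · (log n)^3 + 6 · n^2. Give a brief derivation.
f(n) ∈ Θ(n^4 · (log n)^3)

Compare the terms by growth order. For large n, n^a · (log n)^b dominates n^a' · (log n)^b' iff a > a', or (a = a' and b > b'). Ranking the 4 terms shows the dominant one is 3 · n^4 · (log n)^3. Hence f(n) ∈ Θ(n^4 · (log n)^3).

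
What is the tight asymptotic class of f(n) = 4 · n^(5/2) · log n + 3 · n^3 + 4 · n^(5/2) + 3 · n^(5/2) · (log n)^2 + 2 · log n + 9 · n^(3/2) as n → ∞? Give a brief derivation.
f(n) ∈ Θ(n^3)

Compare the terms by growth order. For large n, n^a · (log n)^b dominates n^a' · (log n)^b' iff a > a', or (a = a' and b > b'). Ranking the 6 terms shows the dominant one is 3 · n^3. Hence f(n) ∈ Θ(n^3).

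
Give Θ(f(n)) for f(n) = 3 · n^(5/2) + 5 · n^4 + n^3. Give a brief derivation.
f(n) ∈ Θ(n^4)

Compare the terms by growth order. For large n, n^a · (log n)^b dominates n^a' · (log n)^b' iff a > a', or (a = a' and b > b'). Ranking the 3 terms shows the dominant one is 5 · n^4. Hence f(n) ∈ Θ(n^4).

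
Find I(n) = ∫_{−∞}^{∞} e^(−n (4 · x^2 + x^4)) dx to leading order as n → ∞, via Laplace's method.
I(n) ~ sqrt(π/(4n))

φ(x) = 4 · x^2 + x^4 has its unique global minimum at x* = 0 (since φ'(x) = 8x + 4x^3 = 0 only at x = 0 for real x with both coefficients positive, and φ → ∞ as |x| → ∞). At x* = 0, φ(0) = 0 and φ''(0) = 8. Laplace's method then gives
  I(n) ~ sqrt(2π / (n · φ''(0))) · e^(−n φ(0)) = sqrt(2π / (8n)) = sqrt(π/(4n)).
The x^4 term contributes only at subleading order (an O(1/n) relative correction).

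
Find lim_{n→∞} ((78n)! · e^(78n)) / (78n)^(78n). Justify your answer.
lim = ∞

Stirling: (78n)! ~ sqrt(2π·78n) · (78n/e)^(78n). Hence
  (78n)! · e^(78n) / (78n)^(78n) ~ sqrt(2π·78n) = sqrt(2π·78) · sqrt(n) → ∞.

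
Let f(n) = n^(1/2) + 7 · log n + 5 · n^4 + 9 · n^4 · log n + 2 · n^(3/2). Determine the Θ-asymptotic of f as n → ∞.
f(n) ∈ Θ(n^4 · log n)

Compare the terms by growth order. For large n, n^a · (log n)^b dominates n^a' · (log n)^b' iff a > a', or (a = a' and b > b'). Ranking the 5 terms shows the dominant one is 9 · n^4 · log n. Hence f(n) ∈ Θ(n^4 · log n).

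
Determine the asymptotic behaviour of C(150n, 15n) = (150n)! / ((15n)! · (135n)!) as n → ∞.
C(150n, 15n) ~ (10000000000/387420489)^(15n) · sqrt(5/(9π·15n))

Write N = 15n. Apply Stirling to each factorial:
  (10N)! ~ sqrt(2π·10N) · (10N/e)^(10N),
  N! ~ sqrt(2π N) · (N/e)^N,
  (9N)! ~ sqrt(2π·9N) · (9N/e)^(9N).
The exponential factors combine to (10N)^(10N) / (N^N · (9N)^(9N)) = 10^(10N)/9^(9N) = (10^10/9^9)^N = (10000000000/387420489)^N.
The square-root prefactors combine to sqrt(2π·10N) / (sqrt(2π N)·sqrt(2π·9N)) = sqrt(10 / (2π·9·N)) = sqrt(5/(9π·15n)).
Substituting N = 15n: C(150n, 15n) ~ (10000000000/387420489)^(15n) · sqrt(5/(9π·15n)).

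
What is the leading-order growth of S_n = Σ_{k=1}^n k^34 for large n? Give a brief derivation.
S_n ~ n^35 / 35

By integral comparison (Euler-Maclaurin), Σ_{k=1}^n k^34 = ∫_0^n x^34 dx + O(n^34) = n^35/35 + O(n^34). (Equivalently, Faulhaber's formula gives the same leading term.)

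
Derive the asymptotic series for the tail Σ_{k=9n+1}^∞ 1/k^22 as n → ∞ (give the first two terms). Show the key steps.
Σ_{k>9n} 1/k^22 = 1/(21 · (9n)^21) − 1/(2 · (9n)^22) + O(1/(9n)^23)

Compare to the integral: ∫_{9n}^∞ x^(−22) dx = [−x^(−21)/21]_{9n}^∞ = 1/((22−1)·(9n)^21). The Euler-Maclaurin correction adds −f(9n)/2 = −1/(2·(9n)^22). Euler-Maclaurin then gives
  Σ_{k>9n} 1/k^22 = ∫_{9n}^∞ dx/x^22 − 1/(2·(9n)^22) + O(1/(9n)^23).
(Equivalently this is ζ(22) − Σ_{k≤9n} 1/k^22.)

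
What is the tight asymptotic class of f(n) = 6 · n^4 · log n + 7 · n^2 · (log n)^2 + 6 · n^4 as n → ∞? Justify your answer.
f(n) ∈ Θ(n^4 · log n)

Compare the terms by growth order. For large n, n^a · (log n)^b dominates n^a' · (log n)^b' iff a > a', or (a = a' and b > b'). Ranking the 3 terms shows the dominant one is 6 · n^4 · log n. Hence f(n) ∈ Θ(n^4 · log n).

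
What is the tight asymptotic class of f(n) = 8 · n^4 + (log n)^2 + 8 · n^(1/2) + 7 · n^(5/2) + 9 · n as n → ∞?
f(n) ∈ Θ(n^4)

Compare the terms by growth order. For large n, n^a · (log n)^b dominates n^a' · (log n)^b' iff a > a', or (a = a' and b > b'). Ranking the 5 terms shows the dominant one is 8 · n^4. Hence f(n) ∈ Θ(n^4).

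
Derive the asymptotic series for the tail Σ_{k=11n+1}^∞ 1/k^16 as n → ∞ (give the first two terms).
Σ_{k>11n} 1/k^16 = 1/(15 · (11n)^15) − 1/(2 · (11n)^16) + O(1/(11n)^17)

Compare to the integral: ∫_{11n}^∞ x^(−16) dx = [−x^(−15)/15]_{11n}^∞ = 1/((16−1)·(11n)^15). The Euler-Maclaurin correction adds −f(11n)/2 = −1/(2·(11n)^16). Euler-Maclaurin then gives
  Σ_{k>11n} 1/k^16 = ∫_{11n}^∞ dx/x^16 − 1/(2·(11n)^16) + O(1/(11n)^17).
(Equivalently this is ζ(16) − Σ_{k≤11n} 1/k^16.)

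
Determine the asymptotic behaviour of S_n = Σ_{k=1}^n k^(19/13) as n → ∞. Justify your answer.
S_n ~ (13/32) · n^(32/13)

Integral comparison: Σ_{k=1}^n k^(19/13) = ∫_0^n x^(19/13) dx + O(n^(19/13)). The integral is n^(1 + 19/13) / (1 + 19/13) = n^((19+13)/13) / ((19+13)/13) = (13/32) · n^(32/13).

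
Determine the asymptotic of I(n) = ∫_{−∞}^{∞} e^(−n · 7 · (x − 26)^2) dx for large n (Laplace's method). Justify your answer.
I(n) = sqrt(π/(7n))

Here φ(x) = 7 · (x − 26)^2 has its unique minimum at x* = 26 with φ(x*) = 0 and φ''(x*) = 14. Laplace's method gives
  I(n) ~ e^(−n φ(x*)) · sqrt(2π / (n · φ''(x*))) = sqrt(2π / (14n)) = sqrt(π/(7n)).
This is exact: substituting u = (x − 26)·sqrt(7n) gives I(n) = (1/sqrt(7n)) ∫_{−∞}^{∞} e^(−u^2) du = sqrt(π/(7n)).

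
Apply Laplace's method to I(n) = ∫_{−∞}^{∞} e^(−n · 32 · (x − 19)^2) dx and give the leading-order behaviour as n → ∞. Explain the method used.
I(n) = sqrt(π/(32n))

Here φ(x) = 32 · (x − 19)^2 has its unique minimum at x* = 19 with φ(x*) = 0 and φ''(x*) = 64. Laplace's method gives
  I(n) ~ e^(−n φ(x*)) · sqrt(2π / (n · φ''(x*))) = sqrt(2π / (64n)) = sqrt(π/(32n)).
This is exact: substituting u = (x − 19)·sqrt(32n) gives I(n) = (1/sqrt(32n)) ∫_{−∞}^{∞} e^(−u^2) du = sqrt(π/(32n)).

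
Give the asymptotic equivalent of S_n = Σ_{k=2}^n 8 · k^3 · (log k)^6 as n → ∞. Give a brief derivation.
S_n ~ 2 · n^4 · (log n)^6

By integral comparison, S_n = ∫_1^n 8 · x^3 · (log x)^6 dx + O(n^3 · (log n)^6). For the integral, the leading term of ∫_1^n x^3 (log x)^6 dx is n^4/4 · (log n)^6 (by repeated integration by parts; each step lowers the log-exponent and produces a relatively O(1/log n) correction). Hence S_n ~ 2 · n^4 · (log n)^6.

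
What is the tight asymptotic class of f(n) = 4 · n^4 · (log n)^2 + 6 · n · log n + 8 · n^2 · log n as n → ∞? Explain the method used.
f(n) ∈ Θ(n^4 · (log n)^2)

Compare the terms by growth order. For large n, n^a · (log n)^b dominates n^a' · (log n)^b' iff a > a', or (a = a' and b > b'). Ranking the 3 terms shows the dominant one is 4 · n^4 · (log n)^2. Hence f(n) ∈ Θ(n^4 · (log n)^2).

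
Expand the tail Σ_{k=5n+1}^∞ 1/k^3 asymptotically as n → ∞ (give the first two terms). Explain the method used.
Σ_{k>5n} 1/k^3 = 1/(2 · (5n)^2) − 1/(2 · (5n)^3) + O(1/(5n)^4)

Compare to the integral: ∫_{5n}^∞ x^(−3) dx = [−x^(−2)/2]_{5n}^∞ = 1/((3−1)·(5n)^2). The Euler-Maclaurin correction adds −f(5n)/2 = −1/(2·(5n)^3). Euler-Maclaurin then gives
  Σ_{k>5n} 1/k^3 = ∫_{5n}^∞ dx/x^3 − 1/(2·(5n)^3) + O(1/(5n)^4).
(Equivalently this is ζ(3) − Σ_{k≤5n} 1/k^3.)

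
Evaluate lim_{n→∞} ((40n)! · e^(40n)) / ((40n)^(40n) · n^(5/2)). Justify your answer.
lim = 0

Stirling: (40n)! ~ sqrt(2π·40n) · (40n/e)^(40n). Hence
  (40n)! · e^(40n) / (40n)^(40n) ~ sqrt(2π·40n).
Dividing by n^(5/2): sqrt(2π·40n) / n^(5/2) = sqrt(2π·40) · n^((1−5)/2), so the expression behaves like sqrt(2π·40) · n^((1−5)/2) → 0.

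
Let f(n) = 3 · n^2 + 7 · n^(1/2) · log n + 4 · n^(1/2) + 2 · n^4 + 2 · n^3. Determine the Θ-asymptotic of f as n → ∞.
f(n) ∈ Θ(n^4)

Compare the terms by growth order. For large n, n^a · (log n)^b dominates n^a' · (log n)^b' iff a > a', or (a = a' and b > b'). Ranking the 5 terms shows the dominant one is 2 · n^4. Hence f(n) ∈ Θ(n^4).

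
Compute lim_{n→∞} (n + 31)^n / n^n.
lim = e^31

Rewrite as (1 + 31/n)^(n). By the standard limit (1 + x/n)^n → e^x, we have (1 + 31/n)^n → e^31, and raising to the 1st power gives e^31.
More precisely, ln[(1 + 31/n)^(n)] = n · ln(1 + 31/n) = n · (31/n + O(1/n^2)) = 31 + O(1/n) → 31.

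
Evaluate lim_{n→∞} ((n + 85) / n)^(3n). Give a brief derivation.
lim = e^255

Rewrite as (1 + 85/n)^(3n). By the standard limit (1 + x/n)^n → e^x, we have (1 + 85/n)^n → e^85, and raising to the 3rd power gives e^255.
More precisely, ln[(1 + 85/n)^(3n)] = 3n · ln(1 + 85/n) = 3n · (85/n + O(1/n^2)) = 255 + O(1/n) → 255.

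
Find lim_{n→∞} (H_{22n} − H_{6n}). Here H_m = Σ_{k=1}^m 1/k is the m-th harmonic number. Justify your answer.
lim = ln(22/6) = ln(11/3)

Euler-Maclaurin gives H_m = ln m + γ + 1/(2m) + O(1/m^2). The γ and O(1/m) terms cancel in the difference:
  H_{22n} − H_{6n} = ln(22n) − ln(6n) + O(1/n) = ln(22/6) + O(1/n).
Hence the limit is ln(22/6) = ln(11/3).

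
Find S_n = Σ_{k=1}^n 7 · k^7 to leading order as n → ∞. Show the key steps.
S_n ~ 7 · n^8 / 8

By integral comparison (Euler-Maclaurin), Σ_{k=1}^n 7 · k^7 = 7 · ∫_0^n x^7 dx + O(n^7) = 7 · n^8/8 + O(n^7). (Equivalently, Faulhaber's formula gives the same leading term.)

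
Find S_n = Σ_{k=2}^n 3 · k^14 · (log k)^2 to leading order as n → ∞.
S_n ~ n^15 · (log n)^2 / 5

By integral comparison, S_n = ∫_1^n 3 · x^14 · (log x)^2 dx + O(n^14 · (log n)^2). For the integral, the leading term of ∫_1^n x^14 (log x)^2 dx is n^15/15 · (log n)^2 (by repeated integration by parts; each step lowers the log-exponent and produces a relatively O(1/log n) correction). Hence S_n ~ n^15 · (log n)^2 / 5.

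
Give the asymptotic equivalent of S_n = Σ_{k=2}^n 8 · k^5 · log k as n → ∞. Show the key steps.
S_n ~ 4 · n^6 log n / 3 − 2 · n^6 / 9

By integral comparison, S_n = ∫_1^n 8 · x^5 · log x dx + O(n^5 · log n). For the integral, ∫ x^5 log x dx = n^6 log n / 6 − n^6/36 (integration by parts). Hence S_n ~ 4 · n^6 log n / 3 − 2 · n^6 / 9.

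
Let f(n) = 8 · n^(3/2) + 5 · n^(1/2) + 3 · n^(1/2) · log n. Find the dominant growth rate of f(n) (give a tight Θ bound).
f(n) ∈ Θ(n^(3/2))

Compare the terms by growth order. For large n, n^a · (log n)^b dominates n^a' · (log n)^b' iff a > a', or (a = a' and b > b'). Ranking the 3 terms shows the dominant one is 8 · n^(3/2). Hence f(n) ∈ Θ(n^(3/2)).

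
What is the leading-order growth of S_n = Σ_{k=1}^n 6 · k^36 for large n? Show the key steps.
S_n ~ 6 · n^37 / 37

By integral comparison (Euler-Maclaurin), Σ_{k=1}^n 6 · k^36 = 6 · ∫_0^n x^36 dx + O(n^36) = 6 · n^37/37 + O(n^36). (Equivalently, Faulhaber's formula gives the same leading term.)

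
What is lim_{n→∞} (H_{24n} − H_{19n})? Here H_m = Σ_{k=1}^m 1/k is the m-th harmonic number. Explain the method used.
lim = ln(24/19)

Euler-Maclaurin gives H_m = ln m + γ + 1/(2m) + O(1/m^2). The γ and O(1/m) terms cancel in the difference:
  H_{24n} − H_{19n} = ln(24n) − ln(19n) + O(1/n) = ln(24/19) + O(1/n).
Hence the limit is ln(24/19).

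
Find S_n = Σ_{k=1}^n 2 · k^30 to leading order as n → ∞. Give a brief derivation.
S_n ~ 2 · n^31 / 31

By integral comparison (Euler-Maclaurin), Σ_{k=1}^n 2 · k^30 = 2 · ∫_0^n x^30 dx + O(n^30) = 2 · n^31/31 + O(n^30). (Equivalently, Faulhaber's formula gives the same leading term.)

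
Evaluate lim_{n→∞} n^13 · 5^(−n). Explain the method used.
lim = 0

Exponentials with base > 1 dominate every fixed polynomial: for any fixed c, n^c / 5^n → 0 as n → ∞ (e.g. by the ratio test, or by writing 5^n = e^(n ln 5) and noting e^(n ln 5) / n^c → ∞). Hence n^13 · 5^(−n) = n^13 / 5^n → 0.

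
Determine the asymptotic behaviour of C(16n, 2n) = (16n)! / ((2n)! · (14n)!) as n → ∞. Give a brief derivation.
C(16n, 2n) ~ (16777216/823543)^(2n) · sqrt(4/(7π·2n))

Write N = 2n. Apply Stirling to each factorial:
  (8N)! ~ sqrt(2π·8N) · (8N/e)^(8N),
  N! ~ sqrt(2π N) · (N/e)^N,
  (7N)! ~ sqrt(2π·7N) · (7N/e)^(7N).
The exponential factors combine to (8N)^(8N) / (N^N · (7N)^(7N)) = 8^(8N)/7^(7N) = (8^8/7^7)^N = (16777216/823543)^N.
The square-root prefactors combine to sqrt(2π·8N) / (sqrt(2π N)·sqrt(2π·7N)) = sqrt(8 / (2π·7·N)) = sqrt(4/(7π·2n)).
Substituting N = 2n: C(16n, 2n) ~ (16777216/823543)^(2n) · sqrt(4/(7π·2n)).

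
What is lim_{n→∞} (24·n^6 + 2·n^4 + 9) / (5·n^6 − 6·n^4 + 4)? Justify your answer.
lim = 24/5

For large n the leading n^6 terms dominate both numerator and denominator. Dividing top and bottom by n^6, every other term tends to 0, leaving 24/5.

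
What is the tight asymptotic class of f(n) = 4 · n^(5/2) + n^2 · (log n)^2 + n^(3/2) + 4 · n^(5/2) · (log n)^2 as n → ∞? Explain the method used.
f(n) ∈ Θ(n^(5/2) · (log n)^2)

Compare the terms by growth order. For large n, n^a · (log n)^b dominates n^a' · (log n)^b' iff a > a', or (a = a' and b > b'). Ranking the 4 terms shows the dominant one is 4 · n^(5/2) · (log n)^2. Hence f(n) ∈ Θ(n^(5/2) · (log n)^2).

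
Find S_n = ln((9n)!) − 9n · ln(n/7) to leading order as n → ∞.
S_n ~ 9n · (ln 63 − 1) + O(ln n)

Stirling: ln((9n)!) = 9n ln(9n) − 9n + O(ln n).
  S_n = 9n ln(9n) − 9n − 9n ln(n/7) + O(ln n)
      = 9n ln(9n) − 9n ln n + 9n ln 7 − 9n + O(ln n)
      = 9n ln 9 + 9n ln 7 − 9n + O(ln n)
      = 9n (ln 63 − 1) + O(ln n).
Numerically ln(63) − 1 ≈ 3.1431.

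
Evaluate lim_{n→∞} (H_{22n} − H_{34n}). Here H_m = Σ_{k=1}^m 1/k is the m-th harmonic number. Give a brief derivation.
lim = ln(22/34) = ln(11/17)

Euler-Maclaurin gives H_m = ln m + γ + 1/(2m) + O(1/m^2). The γ and O(1/m) terms cancel in the difference:
  H_{22n} − H_{34n} = ln(22n) − ln(34n) + O(1/n) = ln(22/34) + O(1/n).
Hence the limit is ln(22/34) = ln(11/17).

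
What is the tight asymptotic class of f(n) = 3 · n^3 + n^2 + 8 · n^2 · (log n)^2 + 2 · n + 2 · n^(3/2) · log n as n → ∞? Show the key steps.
f(n) ∈ Θ(n^3)

Compare the terms by growth order. For large n, n^a · (log n)^b dominates n^a' · (log n)^b' iff a > a', or (a = a' and b > b'). Ranking the 5 terms shows the dominant one is 3 · n^3. Hence f(n) ∈ Θ(n^3).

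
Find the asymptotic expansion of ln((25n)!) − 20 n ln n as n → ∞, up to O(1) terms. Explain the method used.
ln((25n)!) − 20 n ln n = 5 n ln n + 25(ln 25 − 1) n + (1/2) ln(2π·25n) + O(1/n)

Stirling: ln((25n)!) = 25n ln(25n) − 25n + (1/2) ln(2π·25n) + O(1/n).
Expand 25n ln(25n) = 25n (ln n + ln 25) = 25n ln n + 25n ln 25.
Subtract 20n ln n: leading term is (25 − 20) n ln n = 5 n ln n. The next term is 25n ln 25 − 25n = 25(ln 25 − 1) n. Then the (1/2) ln(2π·25n) correction.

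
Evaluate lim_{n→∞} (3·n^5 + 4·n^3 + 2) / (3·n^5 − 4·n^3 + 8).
lim = 3/3 = 1

For large n the leading n^5 terms dominate both numerator and denominator. Dividing top and bottom by n^5, every other term tends to 0, leaving 3/3 = 1.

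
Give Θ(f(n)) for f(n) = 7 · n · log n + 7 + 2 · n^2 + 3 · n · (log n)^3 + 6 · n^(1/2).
f(n) ∈ Θ(n^2)

Compare the terms by growth order. For large n, n^a · (log n)^b dominates n^a' · (log n)^b' iff a > a', or (a = a' and b > b'). Ranking the 5 terms shows the dominant one is 2 · n^2. Hence f(n) ∈ Θ(n^2).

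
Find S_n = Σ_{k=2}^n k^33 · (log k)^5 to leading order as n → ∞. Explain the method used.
S_n ~ n^34 · (log n)^5 / 34

By integral comparison, S_n = ∫_1^n x^33 · (log x)^5 dx + O(n^33 · (log n)^5). For the integral, the leading term of ∫_1^n x^33 (log x)^5 dx is n^34/34 · (log n)^5 (by repeated integration by parts; each step lowers the log-exponent and produces a relatively O(1/log n) correction). Hence S_n ~ n^34 · (log n)^5 / 34.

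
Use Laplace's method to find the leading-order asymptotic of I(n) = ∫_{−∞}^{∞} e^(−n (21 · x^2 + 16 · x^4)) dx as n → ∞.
I(n) ~ sqrt(π/(21n))

φ(x) = 21 · x^2 + 16 · x^4 has its unique global minimum at x* = 0 (since φ'(x) = 42x + 64x^3 = 0 only at x = 0 for real x with both coefficients positive, and φ → ∞ as |x| → ∞). At x* = 0, φ(0) = 0 and φ''(0) = 42. Laplace's method then gives
  I(n) ~ sqrt(2π / (n · φ''(0))) · e^(−n φ(0)) = sqrt(2π / (42n)) = sqrt(π/(21n)).
The 16 · x^4 term contributes only at subleading order (an O(1/n) relative correction).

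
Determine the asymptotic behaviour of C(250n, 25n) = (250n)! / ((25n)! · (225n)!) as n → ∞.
C(250n, 25n) ~ (10000000000/387420489)^(25n) · sqrt(5/(9π·25n))

Write N = 25n. Apply Stirling to each factorial:
  (10N)! ~ sqrt(2π·10N) · (10N/e)^(10N),
  N! ~ sqrt(2π N) · (N/e)^N,
  (9N)! ~ sqrt(2π·9N) · (9N/e)^(9N).
The exponential factors combine to (10N)^(10N) / (N^N · (9N)^(9N)) = 10^(10N)/9^(9N) = (10^10/9^9)^N = (10000000000/387420489)^N.
The square-root prefactors combine to sqrt(2π·10N) / (sqrt(2π N)·sqrt(2π·9N)) = sqrt(10 / (2π·9·N)) = sqrt(5/(9π·25n)).
Substituting N = 25n: C(250n, 25n) ~ (10000000000/387420489)^(25n) · sqrt(5/(9π·25n)).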